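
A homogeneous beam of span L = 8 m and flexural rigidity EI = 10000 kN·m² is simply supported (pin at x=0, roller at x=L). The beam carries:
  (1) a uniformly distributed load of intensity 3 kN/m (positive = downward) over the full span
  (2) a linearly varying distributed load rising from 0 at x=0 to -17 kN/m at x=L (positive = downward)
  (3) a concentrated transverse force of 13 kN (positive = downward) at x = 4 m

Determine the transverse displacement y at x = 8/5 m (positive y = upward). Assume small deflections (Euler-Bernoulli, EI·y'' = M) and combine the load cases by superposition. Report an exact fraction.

Load 1 — uniform load w=3 kN/m over full span:
  y_1 = -wx(L³-2Lx²+x³)/(24EI) = -3·(8/5)·(8³-2·8·(8/5)²+(8/5)³)/(24·10000) = -3712/390625 m
Load 2 — triangular load w₀=-17 kN/m (0→w₀ over full span):
  y_2 = -w₀x(7L⁴-10L²x²+3x⁴)/(360LEI) = -(-17)·(8/5)·(7·8⁴-10·8²·(8/5)²+3·(8/5)⁴)/(360·8·10000) = 748544/29296875 m
Load 3 — point force P=13 kN at a=4 m (b=L-a=4):
  y_3 = -Pbx(L²-b²-x²)/(6LEI)  [x≤a] = -13·4·(8/5)·(8²-4²-(8/5)²)/(6·8·10000) = -1846/234375 m
Superposition: y = Σ y_i = 79798/9765625 m ≈ 0.008171 m

y(8/5) = 79798/9765625 m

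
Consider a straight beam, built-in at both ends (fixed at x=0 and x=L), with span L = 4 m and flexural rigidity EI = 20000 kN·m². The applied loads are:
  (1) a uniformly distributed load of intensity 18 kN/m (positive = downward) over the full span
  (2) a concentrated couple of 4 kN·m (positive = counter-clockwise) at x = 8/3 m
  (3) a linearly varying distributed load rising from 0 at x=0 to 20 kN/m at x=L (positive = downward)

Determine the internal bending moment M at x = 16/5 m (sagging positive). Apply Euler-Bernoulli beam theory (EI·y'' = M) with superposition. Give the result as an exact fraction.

Load 1 — uniform load w=18 kN/m over full span:
  M_1 = wLx/2 - wL²/12 - wx²/2 = 18·4·(16/5)/2 - 18·4²/12 - 18·(16/5)²/2 = -24/25 kN·m
Load 2 — applied couple M₀=4 kN·m at a=8/3 m (b=L-a=4/3):
  M_2 = R_Ax - M_A - M₀  [x>a] with R_A=4/3, M_A=4/3 = (4/3)·(16/5) - (4/3) - 4 = -16/15 kN·m
Load 3 — triangular load w₀=20 kN/m (0→w₀ over full span):
  M_3 = 3w₀Lx/20 - w₀L²/30 - w₀x³/(6L) = 3·20·4·(16/5)/20 - 20·4²/30 - 20·(16/5)³/(6·4) = 32/75 kN·m
Superposition: M = Σ M_i = -8/5 kN·m ≈ -1.600000 kN·m

M(16/5) = -8/5 kN·m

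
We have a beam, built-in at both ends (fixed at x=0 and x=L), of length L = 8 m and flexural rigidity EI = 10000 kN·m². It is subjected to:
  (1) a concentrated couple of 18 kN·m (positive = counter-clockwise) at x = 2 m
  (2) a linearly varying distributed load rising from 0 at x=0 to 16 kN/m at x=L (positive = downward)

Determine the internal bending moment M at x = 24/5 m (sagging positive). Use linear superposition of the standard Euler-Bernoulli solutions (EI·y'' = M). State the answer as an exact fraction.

Load 1 — applied couple M₀=18 kN·m at a=2 m (b=L-a=6):
  M_1 = R_Ax - M_A - M₀  [x>a] with R_A=81/32, M_A=-27/8 = (81/32)·(24/5) - (-27/8) - 18 = -99/40 kN·m
Load 2 — triangular load w₀=16 kN/m (0→w₀ over full span):
  M_2 = 3w₀Lx/20 - w₀L²/30 - w₀x³/(6L) = 3·16·8·(24/5)/20 - 16·8²/30 - 16·(24/5)³/(6·8) = 7936/375 kN·m
Superposition: M = Σ M_i = 56063/3000 kN·m ≈ 18.687667 kN·m

M(24/5) = 56063/3000 kN·m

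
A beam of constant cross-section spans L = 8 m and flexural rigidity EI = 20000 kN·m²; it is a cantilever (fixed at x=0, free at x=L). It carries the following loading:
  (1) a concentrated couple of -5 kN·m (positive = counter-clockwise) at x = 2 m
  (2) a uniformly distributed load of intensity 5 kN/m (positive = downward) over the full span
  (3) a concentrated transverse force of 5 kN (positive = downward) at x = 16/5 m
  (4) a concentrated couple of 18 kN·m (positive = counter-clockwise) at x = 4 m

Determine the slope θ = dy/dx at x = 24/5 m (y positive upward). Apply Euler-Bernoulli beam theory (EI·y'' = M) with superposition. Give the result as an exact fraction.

θ(24/5) = -4537/250000 rad

Load 1 — applied couple M₀=-5 kN·m at a=2 m (b=L-a=6):
  θ_1 = M₀a/EI  [x>a] = (-5)·2/20000 = -1/2000 rad
Load 2 — uniform load w=5 kN/m over full span:
  θ_2 = -wx(x²-3Lx+3L²)/(6EI) = -5·(24/5)·((24/5)²-3·8·(24/5)+3·8²)/(6·20000) = -312/15625 rad
Load 3 — point force P=5 kN at a=16/5 m (b=L-a=24/5):
  θ_3 = -Pa²/(2EI)  [x>a] = -5·(16/5)²/(2·20000) = -4/3125 rad
Load 4 — applied couple M₀=18 kN·m at a=4 m (b=L-a=4):
  θ_4 = M₀a/EI  [x>a] = 18·4/20000 = 9/2500 rad
Superposition: θ = Σ θ_i = -4537/250000 rad ≈ -0.018148 rad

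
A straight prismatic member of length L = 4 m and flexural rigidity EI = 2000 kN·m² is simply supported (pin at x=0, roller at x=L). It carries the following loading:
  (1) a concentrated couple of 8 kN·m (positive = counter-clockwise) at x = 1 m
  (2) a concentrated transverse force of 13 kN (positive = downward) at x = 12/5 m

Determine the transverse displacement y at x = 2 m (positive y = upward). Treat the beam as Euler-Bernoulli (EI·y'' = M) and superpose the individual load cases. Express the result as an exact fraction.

y(2) = -1943/375000 m

Load 1 — applied couple M₀=8 kN·m at a=1 m (b=L-a=3):
  y_1 = (M₀x³/(6L)-M₀(x-a)²/2+C₁x)/EI  [x>a] with C₁=M₀(3b²-L²)/(6L)=11/3 = (8·2³/(6·4)-8·(2-1)²/2+(11/3)·2)/2000 = 3/1000 m
Load 2 — point force P=13 kN at a=12/5 m (b=L-a=8/5):
  y_2 = -Pbx(L²-b²-x²)/(6LEI)  [x≤a] = -13·(8/5)·2·(4²-(8/5)²-2²)/(6·4·2000) = -767/93750 m
Superposition: y = Σ y_i = -1943/375000 m ≈ -0.005181 m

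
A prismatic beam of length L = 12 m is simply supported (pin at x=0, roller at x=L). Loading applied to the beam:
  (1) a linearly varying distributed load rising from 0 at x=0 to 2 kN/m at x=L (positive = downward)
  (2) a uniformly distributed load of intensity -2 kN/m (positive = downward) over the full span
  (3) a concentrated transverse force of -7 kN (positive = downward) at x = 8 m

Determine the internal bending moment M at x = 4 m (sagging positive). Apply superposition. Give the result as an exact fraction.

M(4) = -244/9 kN·m

Load 1 — triangular load w₀=2 kN/m (0→w₀ over full span):
  M_1 = w₀Lx/6 - w₀x³/(6L) = 2·12·4/6 - 2·4³/(6·12) = 128/9 kN·m
Load 2 — uniform load w=-2 kN/m over full span:
  M_2 = wx(L-x)/2 = (-2)·4·(12-4)/2 = -32 kN·m
Load 3 — point force P=-7 kN at a=8 m (b=L-a=4):
  M_3 = Pbx/L  [x≤a] = (-7)·4·4/12 = -28/3 kN·m
Superposition: M = Σ M_i = -244/9 kN·m ≈ -27.111111 kN·m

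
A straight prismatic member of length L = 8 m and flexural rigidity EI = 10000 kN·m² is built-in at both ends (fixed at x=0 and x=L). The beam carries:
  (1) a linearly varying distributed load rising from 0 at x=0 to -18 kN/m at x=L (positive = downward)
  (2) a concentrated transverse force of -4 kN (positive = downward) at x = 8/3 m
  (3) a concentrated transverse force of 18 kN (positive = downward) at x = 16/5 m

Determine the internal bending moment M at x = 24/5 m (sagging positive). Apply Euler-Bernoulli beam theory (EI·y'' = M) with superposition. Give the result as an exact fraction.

Load 1 — triangular load w₀=-18 kN/m (0→w₀ over full span):
  M_1 = 3w₀Lx/20 - w₀L²/30 - w₀x³/(6L) = 3·(-18)·8·(24/5)/20 - (-18)·8²/30 - (-18)·(24/5)³/(6·8) = -2976/125 kN·m
Load 2 — point force P=-4 kN at a=8/3 m (b=L-a=16/3):
  M_2 = Pa²(a+3b)(L-x)/L³ - Pa²b/L²  [x>a] = (-4)·(8/3)²·((8/3)+3·(16/3))·(8-(24/5))/8³ - (-4)·(8/3)²·(16/3)/8² = -128/135 kN·m
Load 3 — point force P=18 kN at a=16/5 m (b=L-a=24/5):
  M_3 = Pa²(a+3b)(L-x)/L³ - Pa²b/L²  [x>a] = 18·(16/5)²·((16/5)+3·(24/5))·(8-(24/5))/8³ - 18·(16/5)²·(24/5)/8² = 4032/625 kN·m
Superposition: M = Σ M_i = -308896/16875 kN·m ≈ -18.304948 kN·m

M(24/5) = -308896/16875 kN·m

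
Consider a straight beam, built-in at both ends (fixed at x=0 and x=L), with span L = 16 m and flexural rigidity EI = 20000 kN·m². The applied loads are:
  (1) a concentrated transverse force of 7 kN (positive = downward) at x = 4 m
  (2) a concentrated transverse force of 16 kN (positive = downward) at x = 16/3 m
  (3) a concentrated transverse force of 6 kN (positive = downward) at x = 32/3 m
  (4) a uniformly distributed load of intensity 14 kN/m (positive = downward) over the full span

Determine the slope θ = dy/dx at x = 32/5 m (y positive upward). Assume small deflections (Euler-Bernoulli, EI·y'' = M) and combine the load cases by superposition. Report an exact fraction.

θ(32/5) = -8864/703125 rad

Load 1 — point force P=7 kN at a=4 m (b=L-a=12):
  θ_1 = Pa²(L-x)(2bL-(3b+a)(L-x))/(2L³EI)  [x>a] = 7·4²·(16-(32/5))·(2·12·16-(3·12+4)·(16-(32/5)))/(2·16³·20000) = 0 rad
Load 2 — point force P=16 kN at a=16/3 m (b=L-a=32/3):
  θ_2 = Pa²(L-x)(2bL-(3b+a)(L-x))/(2L³EI)  [x>a] = 16·(16/3)²·(16-(32/5))·(2·(32/3)·16-(3·(32/3)+(16/3))·(16-(32/5)))/(2·16³·20000) = -64/140625 rad
Load 3 — point force P=6 kN at a=32/3 m (b=L-a=16/3):
  θ_3 = -Pb²x(2aL-(3a+b)x)/(2L³EI)  [x≤a] = -6·(16/3)²·(32/5)·(2·(32/3)·16-(3·(32/3)+(16/3))·(32/5))/(2·16³·20000) = -32/46875 rad
Load 4 — uniform load w=14 kN/m over full span:
  θ_4 = -wx(L-x)(L-2x)/(12EI) = -14·(32/5)·(16-(32/5))·(16-2·(32/5))/(12·20000) = -896/78125 rad
Superposition: θ = Σ θ_i = -8864/703125 rad ≈ -0.012607 rad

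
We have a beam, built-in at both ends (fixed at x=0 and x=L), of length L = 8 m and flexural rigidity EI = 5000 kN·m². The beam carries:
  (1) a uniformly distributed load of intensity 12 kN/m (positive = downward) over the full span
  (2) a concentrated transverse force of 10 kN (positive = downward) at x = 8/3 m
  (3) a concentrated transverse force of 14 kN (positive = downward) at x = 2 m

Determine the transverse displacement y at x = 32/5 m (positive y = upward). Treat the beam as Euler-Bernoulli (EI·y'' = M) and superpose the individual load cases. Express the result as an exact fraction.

y(32/5) = -401651/31640625 m

Load 1 — uniform load w=12 kN/m over full span:
  y_1 = -wx²(L-x)²/(24EI) = -12·(32/5)²·(8-(32/5))²/(24·5000) = -4096/390625 m
Load 2 — point force P=10 kN at a=8/3 m (b=L-a=16/3):
  y_2 = -Pa²(L-x)²(3bL-(3b+a)(L-x))/(6L³EI)  [x>a] = -10·(8/3)²·(8-(32/5))²·(3·(16/3)·8-(3·(16/3)+(8/3))·(8-(32/5)))/(6·8³·5000) = -1472/1265625 m
Load 3 — point force P=14 kN at a=2 m (b=L-a=6):
  y_3 = -Pa²(L-x)²(3bL-(3b+a)(L-x))/(6L³EI)  [x>a] = -14·2²·(8-(32/5))²·(3·6·8-(3·6+2)·(8-(32/5)))/(6·8³·5000) = -49/46875 m
Superposition: y = Σ y_i = -401651/31640625 m ≈ -0.012694 m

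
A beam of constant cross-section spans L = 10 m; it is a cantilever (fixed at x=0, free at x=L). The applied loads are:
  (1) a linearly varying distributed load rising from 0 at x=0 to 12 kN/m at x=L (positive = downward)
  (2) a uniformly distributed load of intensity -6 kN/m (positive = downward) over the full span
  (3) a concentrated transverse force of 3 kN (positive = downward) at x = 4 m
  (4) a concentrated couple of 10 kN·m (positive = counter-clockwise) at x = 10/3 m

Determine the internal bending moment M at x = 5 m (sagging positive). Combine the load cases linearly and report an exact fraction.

M(5) = -50 kN·m

Load 1 — triangular load w₀=12 kN/m (0→w₀ over full span):
  M_1 = w₀Lx/2 - w₀L²/3 - w₀x³/(6L) = 12·10·5/2 - 12·10²/3 - 12·5³/(6·10) = -125 kN·m
Load 2 — uniform load w=-6 kN/m over full span:
  M_2 = -w(L-x)²/2 = -(-6)·(10-5)²/2 = 75 kN·m
Load 3 — point force P=3 kN at a=4 m (b=L-a=6):
  M_3 = 0  [x>a] = 0 kN·m
Load 4 — applied couple M₀=10 kN·m at a=10/3 m (b=L-a=20/3):
  M_4 = 0  [x>a] = 0 kN·m
Superposition: M = Σ M_i = -50 kN·m ≈ -50.000000 kN·m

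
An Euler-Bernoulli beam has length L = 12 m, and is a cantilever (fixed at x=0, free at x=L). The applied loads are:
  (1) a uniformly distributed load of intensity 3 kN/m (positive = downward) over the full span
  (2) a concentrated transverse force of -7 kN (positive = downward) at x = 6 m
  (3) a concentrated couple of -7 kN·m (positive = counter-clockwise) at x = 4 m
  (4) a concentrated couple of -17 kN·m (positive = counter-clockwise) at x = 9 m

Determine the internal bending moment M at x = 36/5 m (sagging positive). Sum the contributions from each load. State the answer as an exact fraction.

Load 1 — uniform load w=3 kN/m over full span:
  M_1 = -w(L-x)²/2 = -3·(12-(36/5))²/2 = -864/25 kN·m
Load 2 — point force P=-7 kN at a=6 m (b=L-a=6):
  M_2 = 0  [x>a] = 0 kN·m
Load 3 — applied couple M₀=-7 kN·m at a=4 m (b=L-a=8):
  M_3 = 0  [x>a] = 0 kN·m
Load 4 — applied couple M₀=-17 kN·m at a=9 m (b=L-a=3):
  M_4 = M₀  [x≤a] = (-17) = -17 kN·m
Superposition: M = Σ M_i = -1289/25 kN·m ≈ -51.560000 kN·m

M(36/5) = -1289/25 kN·m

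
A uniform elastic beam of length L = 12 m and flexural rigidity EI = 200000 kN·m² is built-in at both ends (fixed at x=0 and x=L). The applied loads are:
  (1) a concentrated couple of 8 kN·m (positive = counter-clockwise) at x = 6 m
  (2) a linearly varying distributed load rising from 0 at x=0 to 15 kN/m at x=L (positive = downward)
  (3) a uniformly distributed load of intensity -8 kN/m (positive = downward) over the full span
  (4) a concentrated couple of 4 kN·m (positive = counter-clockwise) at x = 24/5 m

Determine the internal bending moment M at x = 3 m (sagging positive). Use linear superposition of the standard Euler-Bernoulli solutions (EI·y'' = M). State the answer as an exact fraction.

M(3) = -1333/200 kN·m

Load 1 — applied couple M₀=8 kN·m at a=6 m (b=L-a=6):
  M_1 = R_Ax - M_A  [x≤a] with R_A=1, M_A=2 = 1·3 - 2 = 1 kN·m
Load 2 — triangular load w₀=15 kN/m (0→w₀ over full span):
  M_2 = 3w₀Lx/20 - w₀L²/30 - w₀x³/(6L) = 3·15·12·3/20 - 15·12²/30 - 15·3³/(6·12) = 27/8 kN·m
Load 3 — uniform load w=-8 kN/m over full span:
  M_3 = wLx/2 - wL²/12 - wx²/2 = (-8)·12·3/2 - (-8)·12²/12 - (-8)·3²/2 = -12 kN·m
Load 4 — applied couple M₀=4 kN·m at a=24/5 m (b=L-a=36/5):
  M_4 = R_Ax - M_A  [x≤a] with R_A=12/25, M_A=12/25 = (12/25)·3 - (12/25) = 24/25 kN·m
Superposition: M = Σ M_i = -1333/200 kN·m ≈ -6.665000 kN·m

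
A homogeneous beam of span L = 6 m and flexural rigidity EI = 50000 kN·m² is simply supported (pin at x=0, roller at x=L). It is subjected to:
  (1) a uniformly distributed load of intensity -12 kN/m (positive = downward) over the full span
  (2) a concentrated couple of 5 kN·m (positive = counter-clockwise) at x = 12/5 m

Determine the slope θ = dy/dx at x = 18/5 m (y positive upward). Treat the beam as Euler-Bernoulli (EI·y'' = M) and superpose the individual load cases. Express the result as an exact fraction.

Load 1 — uniform load w=-12 kN/m over full span:
  θ_1 = -w(L³-6Lx²+4x³)/(24EI) = -(-12)·(6³-6·6·(18/5)²+4·(18/5)³)/(24·50000) = -999/1562500 rad
Load 2 — applied couple M₀=5 kN·m at a=12/5 m (b=L-a=18/5):
  θ_2 = (M₀x²/(2L)-M₀(x-a)+C₁)/EI  [x>a] with C₁=M₀(3b²-L²)/(6L)=2/5 = (5·(18/5)²/(2·6)-5·((18/5)-(12/5))+(2/5))/50000 = -1/250000 rad
Superposition: θ = Σ θ_i = -4021/6250000 rad ≈ -0.000643 rad

θ(18/5) = -4021/6250000 rad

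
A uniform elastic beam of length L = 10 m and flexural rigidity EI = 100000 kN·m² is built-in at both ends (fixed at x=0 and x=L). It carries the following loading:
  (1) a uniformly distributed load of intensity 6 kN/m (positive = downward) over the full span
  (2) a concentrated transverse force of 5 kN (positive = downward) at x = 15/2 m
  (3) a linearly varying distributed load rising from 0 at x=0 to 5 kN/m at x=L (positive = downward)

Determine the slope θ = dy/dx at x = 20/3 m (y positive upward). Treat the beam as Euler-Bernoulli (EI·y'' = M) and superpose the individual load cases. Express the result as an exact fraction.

θ(20/3) = 827/1555200 rad

Load 1 — uniform load w=6 kN/m over full span:
  θ_1 = -wx(L-x)(L-2x)/(12EI) = -6·(20/3)·(10-(20/3))·(10-2·(20/3))/(12·100000) = 1/2700 rad
Load 2 — point force P=5 kN at a=15/2 m (b=L-a=5/2):
  θ_2 = -Pb²x(2aL-(3a+b)x)/(2L³EI)  [x≤a] = -5·(5/2)²·(20/3)·(2·(15/2)·10-(3·(15/2)+(5/2))·(20/3))/(2·10³·100000) = 1/57600 rad
Load 3 — triangular load w₀=5 kN/m (0→w₀ over full span):
  θ_3 = -w₀(2x(L-x)(L-2x)(x+2L)+x²(L-x)²)/(120LEI) = -5·(2·(20/3)·(10-(20/3))·(10-2·(20/3))·((20/3)+2·10)+(20/3)²·(10-(20/3))²)/(120·10·100000) = 7/48600 rad
Superposition: θ = Σ θ_i = 827/1555200 rad ≈ 0.000532 rad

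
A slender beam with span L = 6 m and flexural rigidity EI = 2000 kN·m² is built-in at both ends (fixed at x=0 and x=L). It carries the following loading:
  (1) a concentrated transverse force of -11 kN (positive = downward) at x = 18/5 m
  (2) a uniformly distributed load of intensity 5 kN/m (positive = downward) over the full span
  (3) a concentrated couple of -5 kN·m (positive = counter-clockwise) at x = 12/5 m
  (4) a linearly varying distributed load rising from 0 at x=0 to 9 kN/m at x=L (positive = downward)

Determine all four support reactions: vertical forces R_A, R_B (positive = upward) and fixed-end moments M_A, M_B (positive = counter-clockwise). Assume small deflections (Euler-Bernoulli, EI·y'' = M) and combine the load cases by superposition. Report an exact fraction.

Load 1 — point force P=-11 kN at a=18/5 m (b=L-a=12/5):
  R_A = Pb²(3a+b)/L³ = (-11)·(12/5)²·(3·(18/5)+(12/5))/6³ = -484/125 kN
  M_A = Pab²/L² = (-11)·(18/5)·(12/5)²/6² = -792/125 kN·m
  R_B = Pa²(a+3b)/L³ = (-11)·(18/5)²·((18/5)+3·(12/5))/6³ = -891/125 kN
  M_B = -Pa²b/L² = -(-11)·(18/5)²·(12/5)/6² = 1188/125 kN·m
Load 2 — uniform load w=5 kN/m over full span:
  R_A = wL/2 = 5·6/2 = 15 kN
  M_A = wL²/12 = 5·6²/12 = 15 kN·m
  R_B = wL/2 = 5·6/2 = 15 kN
  M_B = -wL²/12 = -5·6²/12 = -15 kN·m
Load 3 — applied couple M₀=-5 kN·m at a=12/5 m (b=L-a=18/5):
  R_A = 6M₀ab/L³ = 6·(-5)·(12/5)·(18/5)/6³ = -6/5 kN
  M_A = M₀b(2a-b)/L² = (-5)·(18/5)·(2·(12/5)-(18/5))/6² = -3/5 kN·m
  R_B = -6M₀ab/L³ = -6·(-5)·(12/5)·(18/5)/6³ = 6/5 kN
  M_B = M₀a(2b-a)/L² = (-5)·(12/5)·(2·(18/5)-(12/5))/6² = -8/5 kN·m
Load 4 — triangular load w₀=9 kN/m (0→w₀ over full span):
  R_A = 3w₀L/20 = 3·9·6/20 = 81/10 kN
  M_A = w₀L²/30 = 9·6²/30 = 54/5 kN·m
  R_B = 7w₀L/20 = 7·9·6/20 = 189/10 kN
  M_B = -w₀L²/20 = -9·6²/20 = -81/5 kN·m
Superposition: R_A = 4507/250 kN, M_A = 2358/125 kN·m, R_B = 6993/250 kN, M_B = -2912/125 kN·m

R_A = 4507/250 kN, M_A = 2358/125 kN·m, R_B = 6993/250 kN, M_B = -2912/125 kN·m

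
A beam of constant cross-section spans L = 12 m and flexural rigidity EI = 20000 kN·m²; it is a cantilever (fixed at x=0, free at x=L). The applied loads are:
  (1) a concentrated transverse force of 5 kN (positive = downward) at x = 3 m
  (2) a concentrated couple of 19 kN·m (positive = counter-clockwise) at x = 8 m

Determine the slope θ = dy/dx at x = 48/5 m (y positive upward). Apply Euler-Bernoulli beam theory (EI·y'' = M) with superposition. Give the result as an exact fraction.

Load 1 — point force P=5 kN at a=3 m (b=L-a=9):
  θ_1 = -Pa²/(2EI)  [x>a] = -5·3²/(2·20000) = -9/8000 rad
Load 2 — applied couple M₀=19 kN·m at a=8 m (b=L-a=4):
  θ_2 = M₀a/EI  [x>a] = 19·8/20000 = 19/2500 rad
Superposition: θ = Σ θ_i = 259/40000 rad ≈ 0.006475 rad

θ(48/5) = 259/40000 rad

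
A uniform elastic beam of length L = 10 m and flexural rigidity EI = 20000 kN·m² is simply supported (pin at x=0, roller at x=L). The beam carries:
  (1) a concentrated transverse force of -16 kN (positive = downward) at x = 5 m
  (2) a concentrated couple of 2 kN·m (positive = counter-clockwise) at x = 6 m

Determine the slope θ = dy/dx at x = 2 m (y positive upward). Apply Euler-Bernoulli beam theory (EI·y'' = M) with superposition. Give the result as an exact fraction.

θ(2) = 31/7500 rad

Load 1 — point force P=-16 kN at a=5 m (b=L-a=5):
  θ_1 = -Pb(L²-b²-3x²)/(6LEI)  [x≤a] = -(-16)·5·(10²-5²-3·2²)/(6·10·20000) = 21/5000 rad
Load 2 — applied couple M₀=2 kN·m at a=6 m (b=L-a=4):
  θ_2 = (M₀x²/(2L)+C₁)/EI  [x≤a] with C₁=M₀(3b²-L²)/(6L)=-26/15 = (2·2²/(2·10)+(-26/15))/20000 = -1/15000 rad
Superposition: θ = Σ θ_i = 31/7500 rad ≈ 0.004133 rad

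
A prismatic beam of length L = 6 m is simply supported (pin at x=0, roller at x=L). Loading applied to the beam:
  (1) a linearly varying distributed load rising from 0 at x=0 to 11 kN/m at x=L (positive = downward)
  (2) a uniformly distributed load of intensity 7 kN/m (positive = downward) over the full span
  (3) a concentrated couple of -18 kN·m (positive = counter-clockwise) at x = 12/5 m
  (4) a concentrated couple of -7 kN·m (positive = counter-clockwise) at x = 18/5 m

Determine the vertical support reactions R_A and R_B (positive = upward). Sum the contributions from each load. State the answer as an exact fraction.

R_A = 167/6 kN, R_B = 283/6 kN

Load 1 — triangular load w₀=11 kN/m (0→w₀ over full span):
  R_A = w₀L/6 = 11·6/6 = 11 kN
  R_B = w₀L/3 = 11·6/3 = 22 kN
Load 2 — uniform load w=7 kN/m over full span:
  R_A = wL/2 = 7·6/2 = 21 kN
  R_B = wL/2 = 7·6/2 = 21 kN
Load 3 — applied couple M₀=-18 kN·m at a=12/5 m (b=L-a=18/5):
  R_A = M₀/L = (-18)/6 = -3 kN
  R_B = -M₀/L = -(-18)/6 = 3 kN
Load 4 — applied couple M₀=-7 kN·m at a=18/5 m (b=L-a=12/5):
  R_A = M₀/L = (-7)/6 = -7/6 kN
  R_B = -M₀/L = -(-7)/6 = 7/6 kN
Superposition: R_A = 167/6 kN, R_B = 283/6 kN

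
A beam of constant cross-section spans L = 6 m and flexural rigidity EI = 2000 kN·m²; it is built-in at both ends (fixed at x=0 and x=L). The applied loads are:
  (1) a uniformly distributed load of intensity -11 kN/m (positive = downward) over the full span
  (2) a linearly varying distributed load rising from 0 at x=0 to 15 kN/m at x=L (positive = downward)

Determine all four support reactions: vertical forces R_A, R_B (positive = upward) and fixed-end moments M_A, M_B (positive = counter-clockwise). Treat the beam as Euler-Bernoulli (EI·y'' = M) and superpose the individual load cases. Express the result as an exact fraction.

R_A = -39/2 kN, M_A = -15 kN·m, R_B = -3/2 kN, M_B = 6 kN·m

Load 1 — uniform load w=-11 kN/m over full span:
  R_A = wL/2 = (-11)·6/2 = -33 kN
  M_A = wL²/12 = (-11)·6²/12 = -33 kN·m
  R_B = wL/2 = (-11)·6/2 = -33 kN
  M_B = -wL²/12 = -(-11)·6²/12 = 33 kN·m
Load 2 — triangular load w₀=15 kN/m (0→w₀ over full span):
  R_A = 3w₀L/20 = 3·15·6/20 = 27/2 kN
  M_A = w₀L²/30 = 15·6²/30 = 18 kN·m
  R_B = 7w₀L/20 = 7·15·6/20 = 63/2 kN
  M_B = -w₀L²/20 = -15·6²/20 = -27 kN·m
Superposition: R_A = -39/2 kN, M_A = -15 kN·m, R_B = -3/2 kN, M_B = 6 kN·m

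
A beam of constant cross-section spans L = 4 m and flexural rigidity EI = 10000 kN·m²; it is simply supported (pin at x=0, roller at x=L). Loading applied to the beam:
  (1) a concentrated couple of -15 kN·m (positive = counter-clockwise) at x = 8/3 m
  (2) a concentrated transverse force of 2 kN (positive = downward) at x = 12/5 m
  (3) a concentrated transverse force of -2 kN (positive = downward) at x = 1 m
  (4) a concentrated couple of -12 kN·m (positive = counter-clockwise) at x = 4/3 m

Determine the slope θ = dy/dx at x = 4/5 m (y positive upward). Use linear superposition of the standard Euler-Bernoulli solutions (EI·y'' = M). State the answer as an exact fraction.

Load 1 — applied couple M₀=-15 kN·m at a=8/3 m (b=L-a=4/3):
  θ_1 = (M₀x²/(2L)+C₁)/EI  [x≤a] with C₁=M₀(3b²-L²)/(6L)=20/3 = ((-15)·(4/5)²/(2·4)+(20/3))/10000 = 41/75000 rad
Load 2 — point force P=2 kN at a=12/5 m (b=L-a=8/5):
  θ_2 = -Pb(L²-b²-3x²)/(6LEI)  [x≤a] = -2·(8/5)·(4²-(8/5)²-3·(4/5)²)/(6·4·10000) = -12/78125 rad
Load 3 — point force P=-2 kN at a=1 m (b=L-a=3):
  θ_3 = -Pb(L²-b²-3x²)/(6LEI)  [x≤a] = -(-2)·3·(4²-3²-3·(4/5)²)/(6·4·10000) = 127/1000000 rad
Load 4 — applied couple M₀=-12 kN·m at a=4/3 m (b=L-a=8/3):
  θ_4 = (M₀x²/(2L)+C₁)/EI  [x≤a] with C₁=M₀(3b²-L²)/(6L)=-8/3 = ((-12)·(4/5)²/(2·4)+(-8/3))/10000 = -17/46875 rad
Superposition: θ = Σ θ_i = 787/5000000 rad ≈ 0.000157 rad

θ(4/5) = 787/5000000 rad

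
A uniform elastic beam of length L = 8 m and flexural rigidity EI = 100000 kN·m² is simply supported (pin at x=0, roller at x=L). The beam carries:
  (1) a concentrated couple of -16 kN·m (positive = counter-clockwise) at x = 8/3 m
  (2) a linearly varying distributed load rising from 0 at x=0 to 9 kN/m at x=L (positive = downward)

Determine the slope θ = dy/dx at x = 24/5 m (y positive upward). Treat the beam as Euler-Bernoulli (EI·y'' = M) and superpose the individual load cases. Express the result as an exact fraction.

Load 1 — applied couple M₀=-16 kN·m at a=8/3 m (b=L-a=16/3):
  θ_1 = (M₀x²/(2L)-M₀(x-a)+C₁)/EI  [x>a] with C₁=M₀(3b²-L²)/(6L)=-64/9 = ((-16)·(24/5)²/(2·8)-(-16)·((24/5)-(8/3))+(-64/9))/100000 = 28/703125 rad
Load 2 — triangular load w₀=9 kN/m (0→w₀ over full span):
  θ_2 = -w₀(7L⁴-30L²x²+15x⁴)/(360LEI) = -9·(7·8⁴-30·8²·(24/5)²+15·(24/5)⁴)/(360·8·100000) = 464/1953125 rad
Superposition: θ = Σ θ_i = 4876/17578125 rad ≈ 0.000277 rad

θ(24/5) = 4876/17578125 rad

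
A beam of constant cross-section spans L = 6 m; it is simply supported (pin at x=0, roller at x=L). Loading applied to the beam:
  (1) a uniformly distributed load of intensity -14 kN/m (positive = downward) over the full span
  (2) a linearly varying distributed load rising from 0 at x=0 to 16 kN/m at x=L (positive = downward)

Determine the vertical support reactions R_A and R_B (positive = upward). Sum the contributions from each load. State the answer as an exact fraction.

R_A = -26 kN, R_B = -10 kN

Load 1 — uniform load w=-14 kN/m over full span:
  R_A = wL/2 = (-14)·6/2 = -42 kN
  R_B = wL/2 = (-14)·6/2 = -42 kN
Load 2 — triangular load w₀=16 kN/m (0→w₀ over full span):
  R_A = w₀L/6 = 16·6/6 = 16 kN
  R_B = w₀L/3 = 16·6/3 = 32 kN
Superposition: R_A = -26 kN, R_B = -10 kN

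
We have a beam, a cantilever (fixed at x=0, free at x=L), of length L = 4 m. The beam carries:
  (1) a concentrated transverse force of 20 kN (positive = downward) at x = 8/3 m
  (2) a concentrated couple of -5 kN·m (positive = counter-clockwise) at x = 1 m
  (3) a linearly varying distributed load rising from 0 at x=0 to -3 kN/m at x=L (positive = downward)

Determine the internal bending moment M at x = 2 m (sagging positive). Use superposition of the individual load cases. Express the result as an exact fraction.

Load 1 — point force P=20 kN at a=8/3 m (b=L-a=4/3):
  M_1 = -P(a-x)  [x≤a] = -20·((8/3)-2) = -40/3 kN·m
Load 2 — applied couple M₀=-5 kN·m at a=1 m (b=L-a=3):
  M_2 = 0  [x>a] = 0 kN·m
Load 3 — triangular load w₀=-3 kN/m (0→w₀ over full span):
  M_3 = w₀Lx/2 - w₀L²/3 - w₀x³/(6L) = (-3)·4·2/2 - (-3)·4²/3 - (-3)·2³/(6·4) = 5 kN·m
Superposition: M = Σ M_i = -25/3 kN·m ≈ -8.333333 kN·m

M(2) = -25/3 kN·m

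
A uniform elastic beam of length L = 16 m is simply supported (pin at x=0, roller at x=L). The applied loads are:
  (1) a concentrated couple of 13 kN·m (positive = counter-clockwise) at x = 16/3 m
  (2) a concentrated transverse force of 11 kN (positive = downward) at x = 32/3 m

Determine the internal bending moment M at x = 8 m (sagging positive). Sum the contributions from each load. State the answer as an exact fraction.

Load 1 — applied couple M₀=13 kN·m at a=16/3 m (b=L-a=32/3):
  M_1 = M₀x/L - M₀  [x>a] = 13·8/16 - 13 = -13/2 kN·m
Load 2 — point force P=11 kN at a=32/3 m (b=L-a=16/3):
  M_2 = Pbx/L  [x≤a] = 11·(16/3)·8/16 = 88/3 kN·m
Superposition: M = Σ M_i = 137/6 kN·m ≈ 22.833333 kN·m

M(8) = 137/6 kN·m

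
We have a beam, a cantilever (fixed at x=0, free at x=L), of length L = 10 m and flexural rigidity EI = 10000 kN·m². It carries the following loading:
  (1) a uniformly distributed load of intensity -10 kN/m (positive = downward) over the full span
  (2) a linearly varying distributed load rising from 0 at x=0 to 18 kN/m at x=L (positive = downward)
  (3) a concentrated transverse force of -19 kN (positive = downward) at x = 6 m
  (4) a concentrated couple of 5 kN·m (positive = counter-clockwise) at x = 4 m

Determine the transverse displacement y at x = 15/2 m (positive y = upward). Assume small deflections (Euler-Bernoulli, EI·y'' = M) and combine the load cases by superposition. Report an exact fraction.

Load 1 — uniform load w=-10 kN/m over full span:
  y_1 = -wx²(x²-4Lx+6L²)/(24EI) = -(-10)·(15/2)²·((15/2)²-4·10·(15/2)+6·10²)/(24·10000) = 855/1024 m
Load 2 — triangular load w₀=18 kN/m (0→w₀ over full span):
  y_2 = (w₀Lx³/12-w₀L²x²/6-w₀x⁵/(120L))/EI = (18·10·(15/2)³/12-18·10²·(15/2)²/6-18·(15/2)⁵/(120·10))/10000 = -22329/20480 m
Load 3 — point force P=-19 kN at a=6 m (b=L-a=4):
  y_3 = -Pa²(3x-a)/(6EI)  [x>a] = -(-19)·6²·(3·(15/2)-6)/(6·10000) = 1881/10000 m
Load 4 — applied couple M₀=5 kN·m at a=4 m (b=L-a=6):
  y_4 = M₀a(2x-a)/(2EI)  [x>a] = 5·4·(2·(15/2)-4)/(2·10000) = 11/1000 m
Superposition: y = Σ y_i = -143929/2560000 m ≈ -0.056222 m

y(15/2) = -143929/2560000 m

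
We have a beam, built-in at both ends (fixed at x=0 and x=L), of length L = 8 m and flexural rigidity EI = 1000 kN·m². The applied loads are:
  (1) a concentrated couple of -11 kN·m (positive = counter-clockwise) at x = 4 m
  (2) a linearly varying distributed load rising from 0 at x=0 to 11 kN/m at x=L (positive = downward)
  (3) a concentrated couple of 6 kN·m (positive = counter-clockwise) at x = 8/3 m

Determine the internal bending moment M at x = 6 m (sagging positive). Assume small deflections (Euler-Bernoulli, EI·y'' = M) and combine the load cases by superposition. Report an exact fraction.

M(6) = 913/120 kN·m

Load 1 — applied couple M₀=-11 kN·m at a=4 m (b=L-a=4):
  M_1 = R_Ax - M_A - M₀  [x>a] with R_A=-33/16, M_A=-11/4 = (-33/16)·6 - (-11/4) - (-11) = 11/8 kN·m
Load 2 — triangular load w₀=11 kN/m (0→w₀ over full span):
  M_2 = 3w₀Lx/20 - w₀L²/30 - w₀x³/(6L) = 3·11·8·6/20 - 11·8²/30 - 11·6³/(6·8) = 187/30 kN·m
Load 3 — applied couple M₀=6 kN·m at a=8/3 m (b=L-a=16/3):
  M_3 = R_Ax - M_A - M₀  [x>a] with R_A=1, M_A=0 = 1·6 - 0 - 6 = 0 kN·m
Superposition: M = Σ M_i = 913/120 kN·m ≈ 7.608333 kN·m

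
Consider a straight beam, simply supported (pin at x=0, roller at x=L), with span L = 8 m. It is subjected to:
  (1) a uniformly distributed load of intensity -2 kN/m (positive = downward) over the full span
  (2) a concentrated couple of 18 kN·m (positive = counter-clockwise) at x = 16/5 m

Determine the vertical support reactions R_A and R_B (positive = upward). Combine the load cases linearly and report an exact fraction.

R_A = -23/4 kN, R_B = -41/4 kN

Load 1 — uniform load w=-2 kN/m over full span:
  R_A = wL/2 = (-2)·8/2 = -8 kN
  R_B = wL/2 = (-2)·8/2 = -8 kN
Load 2 — applied couple M₀=18 kN·m at a=16/5 m (b=L-a=24/5):
  R_A = M₀/L = 18/8 = 9/4 kN
  R_B = -M₀/L = -18/8 = -9/4 kN
Superposition: R_A = -23/4 kN, R_B = -41/4 kN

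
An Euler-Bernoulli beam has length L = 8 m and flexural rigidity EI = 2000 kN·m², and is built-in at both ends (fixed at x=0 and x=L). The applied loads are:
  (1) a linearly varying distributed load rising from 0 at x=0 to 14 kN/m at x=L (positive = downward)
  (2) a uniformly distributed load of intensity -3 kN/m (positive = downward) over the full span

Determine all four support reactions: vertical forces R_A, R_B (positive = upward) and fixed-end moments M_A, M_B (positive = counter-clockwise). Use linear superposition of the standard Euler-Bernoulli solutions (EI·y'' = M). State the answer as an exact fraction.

Load 1 — triangular load w₀=14 kN/m (0→w₀ over full span):
  R_A = 3w₀L/20 = 3·14·8/20 = 84/5 kN
  M_A = w₀L²/30 = 14·8²/30 = 448/15 kN·m
  R_B = 7w₀L/20 = 7·14·8/20 = 196/5 kN
  M_B = -w₀L²/20 = -14·8²/20 = -224/5 kN·m
Load 2 — uniform load w=-3 kN/m over full span:
  R_A = wL/2 = (-3)·8/2 = -12 kN
  M_A = wL²/12 = (-3)·8²/12 = -16 kN·m
  R_B = wL/2 = (-3)·8/2 = -12 kN
  M_B = -wL²/12 = -(-3)·8²/12 = 16 kN·m
Superposition: R_A = 24/5 kN, M_A = 208/15 kN·m, R_B = 136/5 kN, M_B = -144/5 kN·m

R_A = 24/5 kN, M_A = 208/15 kN·m, R_B = 136/5 kN, M_B = -144/5 kN·m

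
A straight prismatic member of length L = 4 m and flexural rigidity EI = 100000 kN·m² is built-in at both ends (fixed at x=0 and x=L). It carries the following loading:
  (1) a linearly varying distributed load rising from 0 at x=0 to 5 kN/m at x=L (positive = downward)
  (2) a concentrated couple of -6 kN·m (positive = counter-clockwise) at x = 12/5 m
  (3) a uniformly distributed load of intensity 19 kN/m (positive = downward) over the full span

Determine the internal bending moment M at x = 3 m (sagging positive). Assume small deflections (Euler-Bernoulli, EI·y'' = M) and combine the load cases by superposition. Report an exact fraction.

M(3) = 1063/200 kN·m

Load 1 — triangular load w₀=5 kN/m (0→w₀ over full span):
  M_1 = 3w₀Lx/20 - w₀L²/30 - w₀x³/(6L) = 3·5·4·3/20 - 5·4²/30 - 5·3³/(6·4) = 17/24 kN·m
Load 2 — applied couple M₀=-6 kN·m at a=12/5 m (b=L-a=8/5):
  M_2 = R_Ax - M_A - M₀  [x>a] with R_A=-54/25, M_A=-48/25 = (-54/25)·3 - (-48/25) - (-6) = 36/25 kN·m
Load 3 — uniform load w=19 kN/m over full span:
  M_3 = wLx/2 - wL²/12 - wx²/2 = 19·4·3/2 - 19·4²/12 - 19·3²/2 = 19/6 kN·m
Superposition: M = Σ M_i = 1063/200 kN·m ≈ 5.315000 kN·m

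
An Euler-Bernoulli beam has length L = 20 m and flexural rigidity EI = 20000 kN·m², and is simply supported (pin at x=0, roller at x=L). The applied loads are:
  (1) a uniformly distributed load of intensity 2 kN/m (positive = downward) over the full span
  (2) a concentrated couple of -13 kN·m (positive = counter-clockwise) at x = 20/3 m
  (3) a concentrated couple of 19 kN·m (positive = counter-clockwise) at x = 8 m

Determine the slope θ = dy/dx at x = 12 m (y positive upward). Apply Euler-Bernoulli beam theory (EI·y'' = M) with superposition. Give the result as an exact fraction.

Load 1 — uniform load w=2 kN/m over full span:
  θ_1 = -w(L³-6Lx²+4x³)/(24EI) = -2·(20³-6·20·12²+4·12³)/(24·20000) = 37/3750 rad
Load 2 — applied couple M₀=-13 kN·m at a=20/3 m (b=L-a=40/3):
  θ_2 = (M₀x²/(2L)-M₀(x-a)+C₁)/EI  [x>a] with C₁=M₀(3b²-L²)/(6L)=-130/9 = ((-13)·12²/(2·20)-(-13)·(12-(20/3))+(-130/9))/20000 = 91/225000 rad
Load 3 — applied couple M₀=19 kN·m at a=8 m (b=L-a=12):
  θ_3 = (M₀x²/(2L)-M₀(x-a)+C₁)/EI  [x>a] with C₁=M₀(3b²-L²)/(6L)=76/15 = (19·12²/(2·20)-19·(12-8)+(76/15))/20000 = -19/150000 rad
Superposition: θ = Σ θ_i = 913/90000 rad ≈ 0.010144 rad

θ(12) = 913/90000 rad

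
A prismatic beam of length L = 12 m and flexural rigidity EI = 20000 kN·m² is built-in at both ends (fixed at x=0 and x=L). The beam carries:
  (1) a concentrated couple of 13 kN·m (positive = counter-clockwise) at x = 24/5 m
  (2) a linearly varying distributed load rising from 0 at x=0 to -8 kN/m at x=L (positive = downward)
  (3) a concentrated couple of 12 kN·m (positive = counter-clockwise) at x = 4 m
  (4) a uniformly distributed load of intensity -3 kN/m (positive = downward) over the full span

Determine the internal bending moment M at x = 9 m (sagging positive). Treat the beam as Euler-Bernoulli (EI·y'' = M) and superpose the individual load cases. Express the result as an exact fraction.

Load 1 — applied couple M₀=13 kN·m at a=24/5 m (b=L-a=36/5):
  M_1 = R_Ax - M_A - M₀  [x>a] with R_A=39/25, M_A=39/25 = (39/25)·9 - (39/25) - 13 = -13/25 kN·m
Load 2 — triangular load w₀=-8 kN/m (0→w₀ over full span):
  M_2 = 3w₀Lx/20 - w₀L²/30 - w₀x³/(6L) = 3·(-8)·12·9/20 - (-8)·12²/30 - (-8)·9³/(6·12) = -51/5 kN·m
Load 3 — applied couple M₀=12 kN·m at a=4 m (b=L-a=8):
  M_3 = R_Ax - M_A - M₀  [x>a] with R_A=4/3, M_A=0 = (4/3)·9 - 0 - 12 = 0 kN·m
Load 4 — uniform load w=-3 kN/m over full span:
  M_4 = wLx/2 - wL²/12 - wx²/2 = (-3)·12·9/2 - (-3)·12²/12 - (-3)·9²/2 = -9/2 kN·m
Superposition: M = Σ M_i = -761/50 kN·m ≈ -15.220000 kN·m

M(9) = -761/50 kN·m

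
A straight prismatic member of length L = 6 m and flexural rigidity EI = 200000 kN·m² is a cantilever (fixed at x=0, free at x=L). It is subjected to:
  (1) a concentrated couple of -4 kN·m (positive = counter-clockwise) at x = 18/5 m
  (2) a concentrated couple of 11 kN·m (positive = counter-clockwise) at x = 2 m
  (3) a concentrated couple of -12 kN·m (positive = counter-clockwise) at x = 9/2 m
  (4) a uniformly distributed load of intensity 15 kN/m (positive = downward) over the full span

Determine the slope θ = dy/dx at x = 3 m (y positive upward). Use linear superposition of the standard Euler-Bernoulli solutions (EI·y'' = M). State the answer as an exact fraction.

θ(3) = -997/400000 rad

Load 1 — applied couple M₀=-4 kN·m at a=18/5 m (b=L-a=12/5):
  θ_1 = M₀x/EI  [x≤a] = (-4)·3/200000 = -3/50000 rad
Load 2 — applied couple M₀=11 kN·m at a=2 m (b=L-a=4):
  θ_2 = M₀a/EI  [x>a] = 11·2/200000 = 11/100000 rad
Load 3 — applied couple M₀=-12 kN·m at a=9/2 m (b=L-a=3/2):
  θ_3 = M₀x/EI  [x≤a] = (-12)·3/200000 = -9/50000 rad
Load 4 — uniform load w=15 kN/m over full span:
  θ_4 = -wx(x²-3Lx+3L²)/(6EI) = -15·3·(3²-3·6·3+3·6²)/(6·200000) = -189/80000 rad
Superposition: θ = Σ θ_i = -997/400000 rad ≈ -0.002492 rad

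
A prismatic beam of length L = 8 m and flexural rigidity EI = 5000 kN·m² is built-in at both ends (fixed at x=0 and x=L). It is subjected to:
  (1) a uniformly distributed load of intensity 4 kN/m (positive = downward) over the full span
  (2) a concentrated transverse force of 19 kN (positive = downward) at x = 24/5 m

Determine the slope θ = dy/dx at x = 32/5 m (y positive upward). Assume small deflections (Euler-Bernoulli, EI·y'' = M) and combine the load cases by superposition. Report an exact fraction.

Load 1 — uniform load w=4 kN/m over full span:
  θ_1 = -wx(L-x)(L-2x)/(12EI) = -4·(32/5)·(8-(32/5))·(8-2·(32/5))/(12·5000) = 256/78125 rad
Load 2 — point force P=19 kN at a=24/5 m (b=L-a=16/5):
  θ_2 = Pa²(L-x)(2bL-(3b+a)(L-x))/(2L³EI)  [x>a] = 19·(24/5)²·(8-(32/5))·(2·(16/5)·8-(3·(16/5)+(24/5))·(8-(32/5)))/(2·8³·5000) = 7524/1953125 rad
Superposition: θ = Σ θ_i = 13924/1953125 rad ≈ 0.007129 rad

θ(32/5) = 13924/1953125 rad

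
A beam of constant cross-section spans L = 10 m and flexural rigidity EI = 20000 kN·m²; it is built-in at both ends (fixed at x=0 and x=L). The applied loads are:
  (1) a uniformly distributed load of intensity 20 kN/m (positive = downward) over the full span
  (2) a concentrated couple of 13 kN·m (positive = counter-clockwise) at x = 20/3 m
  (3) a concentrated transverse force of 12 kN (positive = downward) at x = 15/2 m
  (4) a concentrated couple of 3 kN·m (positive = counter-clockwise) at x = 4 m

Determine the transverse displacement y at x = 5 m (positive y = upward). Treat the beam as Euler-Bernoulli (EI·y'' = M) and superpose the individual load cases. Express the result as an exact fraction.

y(5) = -20417/720000 m

Load 1 — uniform load w=20 kN/m over full span:
  y_1 = -wx²(L-x)²/(24EI) = -20·5²·(10-5)²/(24·20000) = -5/192 m
Load 2 — applied couple M₀=13 kN·m at a=20/3 m (b=L-a=10/3):
  y_2 = (R_Ax³/6 - M_Ax²/2)/EI  [x≤a] with R_A=26/15, M_A=13/3 = ((26/15)·5³/6 - (13/3)·5²/2)/20000 = -13/14400 m
Load 3 — point force P=12 kN at a=15/2 m (b=L-a=5/2):
  y_3 = -Pb²x²(3aL-(3a+b)x)/(6L³EI)  [x≤a] = -12·(5/2)²·5²·(3·(15/2)·10-(3·(15/2)+(5/2))·5)/(6·10³·20000) = -1/640 m
Load 4 — applied couple M₀=3 kN·m at a=4 m (b=L-a=6):
  y_4 = (R_Ax³/6 - M_Ax²/2 - M₀(x-a)²/2)/EI  [x>a] with R_A=54/125, M_A=9/25 = ((54/125)·5³/6 - (9/25)·5²/2 - 3·(5-4)²/2)/20000 = 3/20000 m
Superposition: y = Σ y_i = -20417/720000 m ≈ -0.028357 m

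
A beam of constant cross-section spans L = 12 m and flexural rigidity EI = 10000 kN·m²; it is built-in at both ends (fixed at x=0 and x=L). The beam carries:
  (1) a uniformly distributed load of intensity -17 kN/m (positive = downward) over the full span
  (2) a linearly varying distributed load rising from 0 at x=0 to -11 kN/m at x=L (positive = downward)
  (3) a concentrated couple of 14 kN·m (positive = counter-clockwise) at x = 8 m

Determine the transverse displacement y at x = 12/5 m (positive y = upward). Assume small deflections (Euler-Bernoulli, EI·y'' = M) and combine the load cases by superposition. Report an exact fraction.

y(12/5) = 462119/9765625 m

Load 1 — uniform load w=-17 kN/m over full span:
  y_1 = -wx²(L-x)²/(24EI) = -(-17)·(12/5)²·(12-(12/5))²/(24·10000) = 14688/390625 m
Load 2 — triangular load w₀=-11 kN/m (0→w₀ over full span):
  y_2 = -w₀x²(L-x)²(x+2L)/(120LEI) = -(-11)·(12/5)²·(12-(12/5))²·((12/5)+2·12)/(120·12·10000) = 104544/9765625 m
Load 3 — applied couple M₀=14 kN·m at a=8 m (b=L-a=4):
  y_3 = (R_Ax³/6 - M_Ax²/2)/EI  [x≤a] with R_A=14/9, M_A=14/3 = ((14/9)·(12/5)³/6 - (14/3)·(12/5)²/2)/10000 = -77/78125 m
Superposition: y = Σ y_i = 462119/9765625 m ≈ 0.047321 m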